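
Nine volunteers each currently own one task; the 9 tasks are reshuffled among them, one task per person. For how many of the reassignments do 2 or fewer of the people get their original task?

Sum C(9,i)·!(9-i) for i = 0..2:
  i=0: C(9,0)·!9 = 1·133496 = 133496
  i=1: C(9,1)·!8 = 9·14833 = 133497
  i=2: C(9,2)·!7 = 36·1854 = 66744
Total = 333737.

333737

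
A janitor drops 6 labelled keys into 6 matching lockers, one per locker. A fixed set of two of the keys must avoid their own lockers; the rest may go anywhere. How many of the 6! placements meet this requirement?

Inclusion-exclusion on the 2 forbidden self-matches:
Σ_{j=0}^{2} (-1)^j C(2,j)(6-j)!
= C(2,0)·6! - C(2,1)·5! + C(2,2)·4!
= 720 - 240 + 24
= 504

504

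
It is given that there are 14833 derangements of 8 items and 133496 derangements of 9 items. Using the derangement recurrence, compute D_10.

D_10 = (10-1)·(D_9 + D_8) = 9·(133496 + 14833) = 9·148329 = 1334961.

1334961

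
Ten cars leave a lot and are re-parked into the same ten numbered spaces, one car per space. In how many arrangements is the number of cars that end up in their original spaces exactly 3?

Choose which 3 of the 10 are fixed: C(10,3) = 120.
The other 7 form a derangement: !7 = 1854.
Total: 120 × 1854 = 222480.

222480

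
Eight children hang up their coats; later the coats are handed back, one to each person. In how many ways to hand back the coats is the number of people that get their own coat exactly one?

14832

Choose which one of the 8 is fixed: C(8,1) = 8.
The remaining 7 must be deranged: !7 = 1854.
Total: 8 × 1854 = 14832.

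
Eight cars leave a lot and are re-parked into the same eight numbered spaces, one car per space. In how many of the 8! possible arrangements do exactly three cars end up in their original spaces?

2464

Pick the 3 fixed positions: C(8,3) = 56 ways.
The other 5 form a derangement: !5 = 44.
Total: 56 × 44 = 2464.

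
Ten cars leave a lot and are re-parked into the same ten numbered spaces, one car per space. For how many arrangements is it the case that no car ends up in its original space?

1334961

The number of derangements of 10 is !10 = Σ_{k=0}^{10} (-1)^k·10!/k!
= 10! - 10!/1! + 10!/2! - 10!/3! + 10!/4! - 10!/5! + 10!/6! - 10!/7! + 10!/8! - 10!/9! + 10!/10!
= 3628800 - 3628800 + 1814400 - 604800 + 151200 - 30240 + 5040 - 720 + 90 - 10 + 1
= 1334961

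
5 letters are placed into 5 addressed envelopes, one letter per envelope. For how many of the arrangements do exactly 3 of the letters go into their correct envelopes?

10

Choose which 3 of the 5 are fixed: C(5,3) = 10.
The remaining 2 must be deranged: !2 = 1.
Total: 10 × 1 = 10.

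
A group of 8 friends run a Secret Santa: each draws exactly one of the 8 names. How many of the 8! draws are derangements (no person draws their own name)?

14833

The number of derangements of 8 is !8 = Σ_{k=0}^{8} (-1)^k·8!/k!
= 8! - 8!/1! + 8!/2! - 8!/3! + 8!/4! - 8!/5! + 8!/6! - 8!/7! + 8!/8!
= 40320 - 40320 + 20160 - 6720 + 1680 - 336 + 56 - 8 + 1
= 14833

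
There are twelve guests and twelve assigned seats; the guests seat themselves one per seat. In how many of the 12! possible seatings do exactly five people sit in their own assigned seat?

Pick the 5 fixed positions: C(12,5) = 792 ways.
The remaining 7 must be deranged: !7 = 1854.
Total: 792 × 1854 = 1468368.

1468368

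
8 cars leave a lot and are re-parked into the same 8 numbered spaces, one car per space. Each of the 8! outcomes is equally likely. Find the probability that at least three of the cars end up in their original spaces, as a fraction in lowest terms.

647/8064

Favorable outcomes: Σ_{i≥3} C(8,i)·!(8-i) = 56·44 + 70·9 + 56·2 + 28·1 + 8·0 + 1·1 = 3235.
Total outcomes: 8! = 40320.
Probability = 3235/40320 = 647/8064.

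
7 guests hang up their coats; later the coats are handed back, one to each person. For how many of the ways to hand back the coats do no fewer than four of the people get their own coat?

92

# with exactly i fixed is C(7,i)·!(7-i); sum over i=4..7:
  i=4: C(7,4)·!3 = 35·2 = 70
  i=5: C(7,5)·!2 = 21·1 = 21
  i=6: C(7,6)·!1 = 7·0 = 0
  i=7: C(7,7)·!0 = 1·1 = 1
Total = 92.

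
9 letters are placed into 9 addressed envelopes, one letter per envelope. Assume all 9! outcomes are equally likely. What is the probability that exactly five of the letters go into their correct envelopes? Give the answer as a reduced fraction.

Favorable outcomes: C(9,5)·!4 = 126·9 = 1134.
Total outcomes: 9! = 362880.
Probability = 1134/362880 = 1/320.

1/320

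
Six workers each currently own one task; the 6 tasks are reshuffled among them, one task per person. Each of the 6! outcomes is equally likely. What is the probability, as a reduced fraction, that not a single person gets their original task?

Favorable outcomes: !6 = 265.
Total outcomes: 6! = 720.
Probability = 265/720 = 53/144.

53/144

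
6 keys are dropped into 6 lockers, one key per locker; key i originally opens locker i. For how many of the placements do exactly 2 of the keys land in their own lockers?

135

Choose which 2 of the 6 are fixed: C(6,2) = 15.
The other 4 form a derangement: !4 = 9.
Total: 15 × 9 = 135.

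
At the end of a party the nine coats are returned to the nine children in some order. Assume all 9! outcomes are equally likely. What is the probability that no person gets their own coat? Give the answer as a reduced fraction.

16687/45360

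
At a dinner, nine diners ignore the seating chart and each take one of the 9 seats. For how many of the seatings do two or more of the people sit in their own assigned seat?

95887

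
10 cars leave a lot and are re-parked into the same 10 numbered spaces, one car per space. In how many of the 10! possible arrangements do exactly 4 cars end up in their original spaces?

Choose which 4 of the 10 are fixed: C(10,4) = 210.
The other 6 form a derangement: !6 = 265.
Total: 210 × 265 = 55650.

55650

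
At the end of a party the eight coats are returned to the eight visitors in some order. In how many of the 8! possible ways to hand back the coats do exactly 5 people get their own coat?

112

Pick the 5 fixed positions: C(8,5) = 56 ways.
The remaining 3 must be deranged: !3 = 2.
Total: 56 × 2 = 112.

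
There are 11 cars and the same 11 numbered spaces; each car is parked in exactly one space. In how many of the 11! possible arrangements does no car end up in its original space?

!11 is the nearest integer to 11!/e.
11! = 39916800, and 39916800/e ≈ 14684570.08, so !11 = 14684570.

14684570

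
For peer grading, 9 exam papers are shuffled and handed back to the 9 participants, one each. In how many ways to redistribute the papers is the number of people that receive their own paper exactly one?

133497

Choose which one of the 9 is fixed: C(9,1) = 9.
The remaining 8 must be deranged: !8 = 14833.
Total: 9 × 14833 = 133497.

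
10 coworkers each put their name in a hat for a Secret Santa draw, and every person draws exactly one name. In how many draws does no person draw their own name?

The number of derangements of 10 is !10 = Σ_{k=0}^{10} (-1)^k·10!/k!
= 10! - 10!/1! + 10!/2! - 10!/3! + 10!/4! - 10!/5! + 10!/6! - 10!/7! + 10!/8! - 10!/9! + 10!/10!
= 3628800 - 3628800 + 1814400 - 604800 + 151200 - 30240 + 5040 - 720 + 90 - 10 + 1
= 1334961

1334961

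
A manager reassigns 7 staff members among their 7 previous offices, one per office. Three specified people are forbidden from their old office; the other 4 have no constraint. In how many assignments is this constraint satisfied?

Let A_j be the event that the j-th constrained one is fixed. By inclusion-exclusion over the 3 events:
Σ_{j=0}^{3} (-1)^j C(3,j)(7-j)!
= C(3,0)·7! - C(3,1)·6! + C(3,2)·5! - C(3,3)·4!
= 5040 - 2160 + 360 - 24
= 3216

3216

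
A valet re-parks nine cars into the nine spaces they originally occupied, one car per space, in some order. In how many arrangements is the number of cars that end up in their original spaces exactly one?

133497

Choose which one of the 9 is fixed: C(9,1) = 9.
The other 8 form a derangement: !8 = 14833.
Total: 9 × 14833 = 133497.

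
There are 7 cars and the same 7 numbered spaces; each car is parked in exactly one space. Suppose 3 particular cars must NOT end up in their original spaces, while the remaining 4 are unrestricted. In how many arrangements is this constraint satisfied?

Inclusion-exclusion on the 3 forbidden self-matches:
Σ_{j=0}^{3} (-1)^j C(3,j)(7-j)!
= C(3,0)·7! - C(3,1)·6! + C(3,2)·5! - C(3,3)·4!
= 5040 - 2160 + 360 - 24
= 3216

3216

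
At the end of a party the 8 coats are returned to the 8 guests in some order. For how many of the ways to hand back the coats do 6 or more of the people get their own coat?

Sum C(8,i)·!(8-i) for i = 6..8:
  i=6: C(8,6)·!2 = 28·1 = 28
  i=7: C(8,7)·!1 = 8·0 = 0
  i=8: C(8,8)·!0 = 1·1 = 1
Total = 29.

29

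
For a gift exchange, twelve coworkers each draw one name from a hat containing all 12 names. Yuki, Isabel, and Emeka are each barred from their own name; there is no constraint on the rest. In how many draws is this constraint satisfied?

Let A_j be the event that the j-th constrained one is fixed. By inclusion-exclusion over the 3 events:
Σ_{j=0}^{3} (-1)^j C(3,j)(12-j)!
= C(3,0)·12! - C(3,1)·11! + C(3,2)·10! - C(3,3)·9!
= 479001600 - 119750400 + 10886400 - 362880
= 369774720

369774720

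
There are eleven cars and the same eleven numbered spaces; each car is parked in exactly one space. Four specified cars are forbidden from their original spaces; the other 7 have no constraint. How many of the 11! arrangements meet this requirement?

27422640

Inclusion-exclusion on the 4 forbidden self-matches:
Σ_{j=0}^{4} (-1)^j C(4,j)(11-j)!
= C(4,0)·11! - C(4,1)·10! + C(4,2)·9! - C(4,3)·8! + C(4,4)·7!
= 39916800 - 14515200 + 2177280 - 161280 + 5040
= 27422640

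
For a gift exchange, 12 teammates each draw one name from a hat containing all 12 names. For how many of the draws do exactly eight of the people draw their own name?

4455

Pick the 8 fixed positions: C(12,8) = 495 ways.
The other 4 form a derangement: !4 = 9.
Total: 495 × 9 = 4455.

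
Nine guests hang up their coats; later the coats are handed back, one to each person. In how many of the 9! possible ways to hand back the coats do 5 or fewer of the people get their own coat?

362675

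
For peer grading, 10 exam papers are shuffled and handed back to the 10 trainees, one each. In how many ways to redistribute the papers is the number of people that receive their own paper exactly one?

Pick the single fixed position: C(10,1) = 10 ways.
The other 9 form a derangement: !9 = 133496.
Total: 10 × 133496 = 1334960.

1334960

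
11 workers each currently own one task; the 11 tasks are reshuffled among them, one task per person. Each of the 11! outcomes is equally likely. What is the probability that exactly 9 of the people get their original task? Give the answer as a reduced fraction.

1/725760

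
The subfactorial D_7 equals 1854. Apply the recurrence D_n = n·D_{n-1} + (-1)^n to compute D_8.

14833

D_8 = 8·1854 + 1 = 14833.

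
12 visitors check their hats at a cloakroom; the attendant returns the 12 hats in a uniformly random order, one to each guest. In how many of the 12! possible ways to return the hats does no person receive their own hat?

The subfactorial !12 = [12!/e] (nearest integer).
12! = 479001600, and 479001600/e ≈ 176214840.93, so !12 = 176214841.

176214841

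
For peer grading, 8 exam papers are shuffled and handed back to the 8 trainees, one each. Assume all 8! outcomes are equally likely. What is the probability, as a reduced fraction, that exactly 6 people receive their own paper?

1/1440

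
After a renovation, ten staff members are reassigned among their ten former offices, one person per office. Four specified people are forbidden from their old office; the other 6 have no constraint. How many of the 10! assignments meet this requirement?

Let A_j be the event that the j-th constrained one is fixed. By inclusion-exclusion over the 4 events:
Σ_{j=0}^{4} (-1)^j C(4,j)(10-j)!
= C(4,0)·10! - C(4,1)·9! + C(4,2)·8! - C(4,3)·7! + C(4,4)·6!
= 3628800 - 1451520 + 241920 - 20160 + 720
= 2399760

2399760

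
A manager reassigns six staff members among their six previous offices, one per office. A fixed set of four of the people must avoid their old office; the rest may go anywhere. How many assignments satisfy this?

362

Inclusion-exclusion on the 4 forbidden self-matches:
Σ_{j=0}^{4} (-1)^j C(4,j)(6-j)!
= C(4,0)·6! - C(4,1)·5! + C(4,2)·4! - C(4,3)·3! + C(4,4)·2!
= 720 - 480 + 144 - 24 + 2
= 362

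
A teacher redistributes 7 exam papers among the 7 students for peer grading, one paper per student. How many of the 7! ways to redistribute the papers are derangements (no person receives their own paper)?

1854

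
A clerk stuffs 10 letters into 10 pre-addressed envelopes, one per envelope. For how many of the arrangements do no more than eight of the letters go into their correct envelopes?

3628799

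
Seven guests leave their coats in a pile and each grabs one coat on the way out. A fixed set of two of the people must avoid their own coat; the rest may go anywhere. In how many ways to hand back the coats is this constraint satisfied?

3720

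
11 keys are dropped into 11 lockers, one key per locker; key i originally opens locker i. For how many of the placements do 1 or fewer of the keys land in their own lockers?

29369141

Sum C(11,i)·!(11-i) for i = 0..1:
  i=0: C(11,0)·!11 = 1·14684570 = 14684570
  i=1: C(11,1)·!10 = 11·1334961 = 14684571
Total = 29369141.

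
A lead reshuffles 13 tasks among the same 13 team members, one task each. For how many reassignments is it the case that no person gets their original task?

2290792932

Use !n = (n-1)(!(n-1) + !(n-2)).
!13 = 12·(176214841 + 14684570) = 12·190899411 = 2290792932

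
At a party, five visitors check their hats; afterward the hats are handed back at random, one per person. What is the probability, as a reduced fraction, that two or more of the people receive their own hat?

31/120

Favorable outcomes: Σ_{i≥2} C(5,i)·!(5-i) = 10·2 + 10·1 + 5·0 + 1·1 = 31.
Total outcomes: 5! = 120.
Probability = 31/120 = 31/120.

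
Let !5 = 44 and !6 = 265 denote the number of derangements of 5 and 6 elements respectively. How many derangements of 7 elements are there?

!7 = (7-1)·(!6 + !5) = 6·(265 + 44) = 6·309 = 1854.

1854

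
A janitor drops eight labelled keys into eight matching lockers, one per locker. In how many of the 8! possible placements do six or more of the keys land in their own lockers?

# with exactly i fixed is C(8,i)·!(8-i); sum over i=6..8:
  i=6: C(8,6)·!2 = 28·1 = 28
  i=7: C(8,7)·!1 = 8·0 = 0
  i=8: C(8,8)·!0 = 1·1 = 1
Total = 29.

29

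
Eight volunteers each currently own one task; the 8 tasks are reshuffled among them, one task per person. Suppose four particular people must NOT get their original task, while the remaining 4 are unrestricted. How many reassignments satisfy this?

24024

Let A_j be the event that the j-th constrained one is fixed. By inclusion-exclusion over the 4 events:
Σ_{j=0}^{4} (-1)^j C(4,j)(8-j)!
= C(4,0)·8! - C(4,1)·7! + C(4,2)·6! - C(4,3)·5! + C(4,4)·4!
= 40320 - 20160 + 4320 - 480 + 24
= 24024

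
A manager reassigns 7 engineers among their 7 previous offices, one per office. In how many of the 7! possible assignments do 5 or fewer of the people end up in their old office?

5039

# with exactly i fixed is C(7,i)·!(7-i); sum over i=0..5:
  i=0: C(7,0)·!7 = 1·1854 = 1854
  i=1: C(7,1)·!6 = 7·265 = 1855
  i=2: C(7,2)·!5 = 21·44 = 924
  i=3: C(7,3)·!4 = 35·9 = 315
  i=4: C(7,4)·!3 = 35·2 = 70
  i=5: C(7,5)·!2 = 21·1 = 21
Total = 5039.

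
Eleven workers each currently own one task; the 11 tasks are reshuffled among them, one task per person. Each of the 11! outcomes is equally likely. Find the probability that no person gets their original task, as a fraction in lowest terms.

Favorable outcomes: !11 = 14684570.
Total outcomes: 11! = 39916800.
Probability = 14684570/39916800 = 1468457/3991680.

1468457/3991680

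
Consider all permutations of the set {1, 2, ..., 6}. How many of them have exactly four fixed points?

Choose which 4 of the 6 are fixed: C(6,4) = 15.
The remaining 2 must be deranged: !2 = 1.
Total: 15 × 1 = 15.

15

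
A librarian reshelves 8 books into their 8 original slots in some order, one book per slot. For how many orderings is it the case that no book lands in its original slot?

Recurrence: !8 = 7·(!7 + !6).
!8 = 7·(1854 + 265) = 7·2119 = 14833

14833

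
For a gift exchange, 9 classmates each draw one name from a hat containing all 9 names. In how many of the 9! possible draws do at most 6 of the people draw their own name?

362843

# with exactly i fixed is C(9,i)·!(9-i); sum over i=0..6:
  i=0: C(9,0)·!9 = 1·133496 = 133496
  i=1: C(9,1)·!8 = 9·14833 = 133497
  i=2: C(9,2)·!7 = 36·1854 = 66744
  i=3: C(9,3)·!6 = 84·265 = 22260
  i=4: C(9,4)·!5 = 126·44 = 5544
  i=5: C(9,5)·!4 = 126·9 = 1134
  i=6: C(9,6)·!3 = 84·2 = 168
Total = 362843.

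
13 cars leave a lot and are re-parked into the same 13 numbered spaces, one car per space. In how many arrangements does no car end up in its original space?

!13 = 13! · Σ_{k=0}^{13} (-1)^k/k!
= 13! - 13!/1! + 13!/2! - 13!/3! + 13!/4! - 13!/5! + 13!/6! - 13!/7! + 13!/8! - 13!/9! + 13!/10! - 13!/11! + 13!/12! - 13!/13!
= 6227020800 - 6227020800 + 3113510400 - 1037836800 + 259459200 - 51891840 + 8648640 - 1235520 + 154440 - 17160 + 1716 - 156 + 13 - 1
= 2290792932

2290792932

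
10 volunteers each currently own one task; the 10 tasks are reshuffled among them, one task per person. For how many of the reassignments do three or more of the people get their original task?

291394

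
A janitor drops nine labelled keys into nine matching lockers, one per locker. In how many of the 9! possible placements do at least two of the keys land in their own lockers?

95887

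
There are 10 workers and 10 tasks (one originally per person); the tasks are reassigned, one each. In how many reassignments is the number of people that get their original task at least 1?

2293839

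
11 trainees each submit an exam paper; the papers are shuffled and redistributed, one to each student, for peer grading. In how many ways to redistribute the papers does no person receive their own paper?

The number of derangements of 11 is !11 = Σ_{k=0}^{11} (-1)^k·11!/k!
= 11! - 11!/1! + 11!/2! - 11!/3! + 11!/4! - 11!/5! + 11!/6! - 11!/7! + 11!/8! - 11!/9! + 11!/10! - 11!/11!
= 39916800 - 39916800 + 19958400 - 6652800 + 1663200 - 332640 + 55440 - 7920 + 990 - 110 + 11 - 1
= 14684570

14684570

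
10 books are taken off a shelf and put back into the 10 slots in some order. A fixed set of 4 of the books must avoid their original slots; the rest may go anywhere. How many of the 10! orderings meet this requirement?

Let A_j be the event that the j-th constrained one is fixed. By inclusion-exclusion over the 4 events:
Σ_{j=0}^{4} (-1)^j C(4,j)(10-j)!
= C(4,0)·10! - C(4,1)·9! + C(4,2)·8! - C(4,3)·7! + C(4,4)·6!
= 3628800 - 1451520 + 241920 - 20160 + 720
= 2399760

2399760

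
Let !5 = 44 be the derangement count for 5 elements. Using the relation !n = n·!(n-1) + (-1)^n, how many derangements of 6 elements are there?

265

!6 = 6·44 + 1 = 265.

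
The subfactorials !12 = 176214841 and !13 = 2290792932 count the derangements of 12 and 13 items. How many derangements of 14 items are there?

!14 = (14-1)·(!13 + !12) = 13·(2290792932 + 176214841) = 13·2467007773 = 32071101049.

32071101049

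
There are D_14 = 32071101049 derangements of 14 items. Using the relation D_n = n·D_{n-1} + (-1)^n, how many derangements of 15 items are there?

D_15 = 15·32071101049 - 1 = 481066515734.

481066515734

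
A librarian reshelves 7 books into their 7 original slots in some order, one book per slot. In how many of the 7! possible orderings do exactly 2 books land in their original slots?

924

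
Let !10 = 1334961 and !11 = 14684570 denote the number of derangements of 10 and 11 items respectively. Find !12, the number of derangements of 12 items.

176214841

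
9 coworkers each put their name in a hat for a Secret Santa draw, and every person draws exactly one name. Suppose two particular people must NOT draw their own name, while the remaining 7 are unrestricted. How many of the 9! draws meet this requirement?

287280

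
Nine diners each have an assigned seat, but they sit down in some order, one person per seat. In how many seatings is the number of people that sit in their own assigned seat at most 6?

362843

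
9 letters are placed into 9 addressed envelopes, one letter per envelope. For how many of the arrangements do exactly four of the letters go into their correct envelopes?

Pick the 4 fixed positions: C(9,4) = 126 ways.
The remaining 5 must be deranged: !5 = 44.
Total: 126 × 44 = 5544.

5544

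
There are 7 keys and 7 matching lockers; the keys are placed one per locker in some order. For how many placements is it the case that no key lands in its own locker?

The subfactorial !7 = [7!/e] (nearest integer).
7! = 5040, and 5040/e ≈ 1854.11, so !7 = 1854.

1854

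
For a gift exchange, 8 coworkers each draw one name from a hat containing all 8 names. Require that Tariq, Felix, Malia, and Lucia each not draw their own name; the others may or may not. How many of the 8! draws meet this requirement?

24024

Let A_j be the event that the j-th constrained one is fixed. By inclusion-exclusion over the 4 events:
Σ_{j=0}^{4} (-1)^j C(4,j)(8-j)!
= C(4,0)·8! - C(4,1)·7! + C(4,2)·6! - C(4,3)·5! + C(4,4)·4!
= 40320 - 20160 + 4320 - 480 + 24
= 24024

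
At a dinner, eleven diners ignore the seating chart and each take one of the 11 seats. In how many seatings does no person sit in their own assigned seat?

14684570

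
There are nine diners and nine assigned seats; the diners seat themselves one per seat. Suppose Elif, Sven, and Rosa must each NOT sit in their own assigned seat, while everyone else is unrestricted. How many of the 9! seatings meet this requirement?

Let A_j be the event that the j-th constrained one is fixed. By inclusion-exclusion over the 3 events:
Σ_{j=0}^{3} (-1)^j C(3,j)(9-j)!
= C(3,0)·9! - C(3,1)·8! + C(3,2)·7! - C(3,3)·6!
= 362880 - 120960 + 15120 - 720
= 256320

256320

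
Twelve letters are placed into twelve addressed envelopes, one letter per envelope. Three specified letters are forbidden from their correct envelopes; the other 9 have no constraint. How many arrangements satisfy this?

369774720

Let A_j be the event that the j-th constrained one is fixed. By inclusion-exclusion over the 3 events:
Σ_{j=0}^{3} (-1)^j C(3,j)(12-j)!
= C(3,0)·12! - C(3,1)·11! + C(3,2)·10! - C(3,3)·9!
= 479001600 - 119750400 + 10886400 - 362880
= 369774720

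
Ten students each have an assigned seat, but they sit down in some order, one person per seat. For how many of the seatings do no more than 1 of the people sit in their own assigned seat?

# with exactly i fixed is C(10,i)·!(10-i); sum over i=0..1:
  i=0: C(10,0)·!10 = 1·1334961 = 1334961
  i=1: C(10,1)·!9 = 10·133496 = 1334960
Total = 2669921.

2669921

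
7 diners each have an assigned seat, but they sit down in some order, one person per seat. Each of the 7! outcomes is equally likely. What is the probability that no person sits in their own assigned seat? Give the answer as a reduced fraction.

Favorable outcomes: !7 = 1854.
Total outcomes: 7! = 5040.
Probability = 1854/5040 = 103/280.

103/280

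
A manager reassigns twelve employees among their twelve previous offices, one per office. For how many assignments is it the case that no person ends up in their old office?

176214841

Use !n = (n-1)(!(n-1) + !(n-2)).
!12 = 11·(14684570 + 1334961) = 11·16019531 = 176214841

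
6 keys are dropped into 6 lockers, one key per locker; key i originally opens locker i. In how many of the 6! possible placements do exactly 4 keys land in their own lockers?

Pick the 4 fixed positions: C(6,4) = 15 ways.
The remaining 2 must be deranged: !2 = 1.
Total: 15 × 1 = 15.

15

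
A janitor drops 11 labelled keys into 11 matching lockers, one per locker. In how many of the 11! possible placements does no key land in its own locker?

14684570

By inclusion-exclusion, !11 = Σ (-1)^k · 11!/k! for k=0..11
= 11! - 11!/1! + 11!/2! - 11!/3! + 11!/4! - 11!/5! + 11!/6! - 11!/7! + 11!/8! - 11!/9! + 11!/10! - 11!/11!
= 39916800 - 39916800 + 19958400 - 6652800 + 1663200 - 332640 + 55440 - 7920 + 990 - 110 + 11 - 1
= 14684570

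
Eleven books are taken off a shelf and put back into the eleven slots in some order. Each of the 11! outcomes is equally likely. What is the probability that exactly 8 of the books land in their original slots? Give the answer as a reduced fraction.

1/120960

Favorable outcomes: C(11,8)·!3 = 165·2 = 330.
Total outcomes: 11! = 39916800.
Probability = 330/39916800 = 1/120960.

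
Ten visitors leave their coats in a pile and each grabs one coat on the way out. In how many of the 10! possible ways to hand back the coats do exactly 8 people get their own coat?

Pick the 8 fixed positions: C(10,8) = 45 ways.
The other 2 form a derangement: !2 = 1.
Total: 45 × 1 = 45.

45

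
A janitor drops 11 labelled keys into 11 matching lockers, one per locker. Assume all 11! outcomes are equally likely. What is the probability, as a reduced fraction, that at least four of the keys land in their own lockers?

378967/19958400

Favorable outcomes: Σ_{i≥4} C(11,i)·!(11-i) = 330·1854 + 462·265 + 462·44 + 330·9 + 165·2 + 55·1 + 11·0 + 1·1 = 757934.
Total outcomes: 11! = 39916800.
Probability = 757934/39916800 = 378967/19958400.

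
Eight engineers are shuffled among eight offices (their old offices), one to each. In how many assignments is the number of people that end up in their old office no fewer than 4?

771

# with exactly i fixed is C(8,i)·!(8-i); sum over i=4..8:
  i=4: C(8,4)·!4 = 70·9 = 630
  i=5: C(8,5)·!3 = 56·2 = 112
  i=6: C(8,6)·!2 = 28·1 = 28
  i=7: C(8,7)·!1 = 8·0 = 0
  i=8: C(8,8)·!0 = 1·1 = 1
Total = 771.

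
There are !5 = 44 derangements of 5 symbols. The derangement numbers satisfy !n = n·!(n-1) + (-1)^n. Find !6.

265

!6 = 6·44 + 1 = 265.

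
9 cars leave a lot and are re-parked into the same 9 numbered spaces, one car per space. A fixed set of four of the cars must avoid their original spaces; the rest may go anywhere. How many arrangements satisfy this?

Let A_j be the event that the j-th constrained one is fixed. By inclusion-exclusion over the 4 events:
Σ_{j=0}^{4} (-1)^j C(4,j)(9-j)!
= C(4,0)·9! - C(4,1)·8! + C(4,2)·7! - C(4,3)·6! + C(4,4)·5!
= 362880 - 161280 + 30240 - 2880 + 120
= 229080

229080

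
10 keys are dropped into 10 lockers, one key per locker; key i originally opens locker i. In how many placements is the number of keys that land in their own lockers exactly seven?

Choose which 7 of the 10 are fixed: C(10,7) = 120.
The remaining 3 must be deranged: !3 = 2.
Total: 120 × 2 = 240.

240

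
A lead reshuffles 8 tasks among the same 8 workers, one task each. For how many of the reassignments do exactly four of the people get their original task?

Choose which 4 of the 8 are fixed: C(8,4) = 70.
The other 4 form a derangement: !4 = 9.
Total: 70 × 9 = 630.

630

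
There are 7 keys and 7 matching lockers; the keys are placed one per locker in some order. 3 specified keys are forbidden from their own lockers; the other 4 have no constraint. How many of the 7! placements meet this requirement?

Inclusion-exclusion on the 3 forbidden self-matches:
Σ_{j=0}^{3} (-1)^j C(3,j)(7-j)!
= C(3,0)·7! - C(3,1)·6! + C(3,2)·5! - C(3,3)·4!
= 5040 - 2160 + 360 - 24
= 3216

3216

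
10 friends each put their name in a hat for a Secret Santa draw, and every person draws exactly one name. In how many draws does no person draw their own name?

1334961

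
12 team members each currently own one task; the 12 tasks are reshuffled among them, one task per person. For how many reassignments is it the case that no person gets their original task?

176214841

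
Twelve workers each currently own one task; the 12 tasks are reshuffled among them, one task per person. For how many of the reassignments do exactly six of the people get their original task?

Pick the 6 fixed positions: C(12,6) = 924 ways.
The remaining 6 must be deranged: !6 = 265.
Total: 924 × 265 = 244860.

244860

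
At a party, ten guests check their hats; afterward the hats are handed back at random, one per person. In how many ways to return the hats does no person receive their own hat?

The subfactorial !10 = [10!/e] (nearest integer).
10! = 3628800, and 3628800/e ≈ 1334960.92, so !10 = 1334961.

1334961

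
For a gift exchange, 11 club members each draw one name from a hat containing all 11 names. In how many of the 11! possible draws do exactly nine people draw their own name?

Pick the 9 fixed positions: C(11,9) = 55 ways.
The other 2 form a derangement: !2 = 1.
Total: 55 × 1 = 55.

55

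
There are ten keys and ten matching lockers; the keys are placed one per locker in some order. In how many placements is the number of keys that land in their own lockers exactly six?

1890

Choose which 6 of the 10 are fixed: C(10,6) = 210.
The other 4 form a derangement: !4 = 9.
Total: 210 × 9 = 1890.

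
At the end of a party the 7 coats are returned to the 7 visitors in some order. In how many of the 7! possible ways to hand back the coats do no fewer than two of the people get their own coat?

1331

Sum C(7,i)·!(7-i) for i = 2..7:
  i=2: C(7,2)·!5 = 21·44 = 924
  i=3: C(7,3)·!4 = 35·9 = 315
  i=4: C(7,4)·!3 = 35·2 = 70
  i=5: C(7,5)·!2 = 21·1 = 21
  i=6: C(7,6)·!1 = 7·0 = 0
  i=7: C(7,7)·!0 = 1·1 = 1
Total = 1331.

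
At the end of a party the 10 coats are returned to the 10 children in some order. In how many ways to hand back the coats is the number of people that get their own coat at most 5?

3626624

# with exactly i fixed is C(10,i)·!(10-i); sum over i=0..5:
  i=0: C(10,0)·!10 = 1·1334961 = 1334961
  i=1: C(10,1)·!9 = 10·133496 = 1334960
  i=2: C(10,2)·!8 = 45·14833 = 667485
  i=3: C(10,3)·!7 = 120·1854 = 222480
  i=4: C(10,4)·!6 = 210·265 = 55650
  i=5: C(10,5)·!5 = 252·44 = 11088
Total = 3626624.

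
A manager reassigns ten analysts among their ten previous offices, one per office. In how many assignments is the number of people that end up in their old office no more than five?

3626624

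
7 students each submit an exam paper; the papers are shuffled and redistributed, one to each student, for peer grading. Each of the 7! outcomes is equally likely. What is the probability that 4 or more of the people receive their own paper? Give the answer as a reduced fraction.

23/1260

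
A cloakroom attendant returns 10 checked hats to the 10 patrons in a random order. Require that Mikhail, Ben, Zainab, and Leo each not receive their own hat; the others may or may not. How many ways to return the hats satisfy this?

2399760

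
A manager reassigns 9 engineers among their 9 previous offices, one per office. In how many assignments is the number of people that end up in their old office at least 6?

205

# with exactly i fixed is C(9,i)·!(9-i); sum over i=6..9:
  i=6: C(9,6)·!3 = 84·2 = 168
  i=7: C(9,7)·!2 = 36·1 = 36
  i=8: C(9,8)·!1 = 9·0 = 0
  i=9: C(9,9)·!0 = 1·1 = 1
Total = 205.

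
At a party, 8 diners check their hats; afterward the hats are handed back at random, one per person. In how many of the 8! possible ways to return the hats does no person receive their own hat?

14833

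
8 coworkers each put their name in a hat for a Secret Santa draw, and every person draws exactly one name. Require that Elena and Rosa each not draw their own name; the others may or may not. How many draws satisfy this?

30960

Inclusion-exclusion on the 2 forbidden self-matches:
Σ_{j=0}^{2} (-1)^j C(2,j)(8-j)!
= C(2,0)·8! - C(2,1)·7! + C(2,2)·6!
= 40320 - 10080 + 720
= 30960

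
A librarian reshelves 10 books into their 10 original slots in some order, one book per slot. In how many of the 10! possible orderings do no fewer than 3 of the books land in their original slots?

291394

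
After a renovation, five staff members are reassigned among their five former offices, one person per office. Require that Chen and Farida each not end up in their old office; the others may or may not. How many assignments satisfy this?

78

Let A_j be the event that the j-th constrained one is fixed. By inclusion-exclusion over the 2 events:
Σ_{j=0}^{2} (-1)^j C(2,j)(5-j)!
= C(2,0)·5! - C(2,1)·4! + C(2,2)·3!
= 120 - 48 + 6
= 78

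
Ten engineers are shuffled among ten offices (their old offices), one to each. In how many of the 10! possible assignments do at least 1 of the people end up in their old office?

2293839

Sum C(10,i)·!(10-i) for i = 1..10:
  i=1: C(10,1)·!9 = 10·133496 = 1334960
  i=2: C(10,2)·!8 = 45·14833 = 667485
  i=3: C(10,3)·!7 = 120·1854 = 222480
  i=4: C(10,4)·!6 = 210·265 = 55650
  i=5: C(10,5)·!5 = 252·44 = 11088
  i=6: C(10,6)·!4 = 210·9 = 1890
  i=7: C(10,7)·!3 = 120·2 = 240
  i=8: C(10,8)·!2 = 45·1 = 45
  i=9: C(10,9)·!1 = 10·0 = 0
  i=10: C(10,10)·!0 = 1·1 = 1
Total = 2293839.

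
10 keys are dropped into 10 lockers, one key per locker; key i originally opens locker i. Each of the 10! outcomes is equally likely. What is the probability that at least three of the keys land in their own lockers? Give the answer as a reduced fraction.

145697/1814400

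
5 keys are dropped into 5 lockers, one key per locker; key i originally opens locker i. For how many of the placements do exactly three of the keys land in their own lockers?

Choose which 3 of the 5 are fixed: C(5,3) = 10.
The remaining 2 must be deranged: !2 = 1.
Total: 10 × 1 = 10.

10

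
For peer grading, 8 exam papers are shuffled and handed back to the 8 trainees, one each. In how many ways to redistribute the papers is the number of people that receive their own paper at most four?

# with exactly i fixed is C(8,i)·!(8-i); sum over i=0..4:
  i=0: C(8,0)·!8 = 1·14833 = 14833
  i=1: C(8,1)·!7 = 8·1854 = 14832
  i=2: C(8,2)·!6 = 28·265 = 7420
  i=3: C(8,3)·!5 = 56·44 = 2464
  i=4: C(8,4)·!4 = 70·9 = 630
Total = 40179.

40179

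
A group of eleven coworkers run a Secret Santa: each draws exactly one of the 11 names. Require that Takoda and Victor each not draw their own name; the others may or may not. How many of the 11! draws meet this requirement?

33022080

Let A_j be the event that the j-th constrained one is fixed. By inclusion-exclusion over the 2 events:
Σ_{j=0}^{2} (-1)^j C(2,j)(11-j)!
= C(2,0)·11! - C(2,1)·10! + C(2,2)·9!
= 39916800 - 7257600 + 362880
= 33022080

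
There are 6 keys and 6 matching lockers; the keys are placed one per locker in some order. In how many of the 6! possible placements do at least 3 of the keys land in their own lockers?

56

Sum C(6,i)·!(6-i) for i = 3..6:
  i=3: C(6,3)·!3 = 20·2 = 40
  i=4: C(6,4)·!2 = 15·1 = 15
  i=5: C(6,5)·!1 = 6·0 = 0
  i=6: C(6,6)·!0 = 1·1 = 1
Total = 56.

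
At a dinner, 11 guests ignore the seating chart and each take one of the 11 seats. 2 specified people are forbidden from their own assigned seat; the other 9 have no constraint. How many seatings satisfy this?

33022080

Let A_j be the event that the j-th constrained one is fixed. By inclusion-exclusion over the 2 events:
Σ_{j=0}^{2} (-1)^j C(2,j)(11-j)!
= C(2,0)·11! - C(2,1)·10! + C(2,2)·9!
= 39916800 - 7257600 + 362880
= 33022080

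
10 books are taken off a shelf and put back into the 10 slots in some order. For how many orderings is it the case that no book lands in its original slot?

Recurrence: !10 = 9·(!9 + !8).
!10 = 9·(133496 + 14833) = 9·148329 = 1334961

1334961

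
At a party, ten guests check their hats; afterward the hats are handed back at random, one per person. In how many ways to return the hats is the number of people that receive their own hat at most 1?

2669921

Sum C(10,i)·!(10-i) for i = 0..1:
  i=0: C(10,0)·!10 = 1·1334961 = 1334961
  i=1: C(10,1)·!9 = 10·133496 = 1334960
Total = 2669921.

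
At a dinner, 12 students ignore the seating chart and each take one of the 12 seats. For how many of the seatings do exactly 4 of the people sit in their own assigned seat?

Choose which 4 of the 12 are fixed: C(12,4) = 495.
The remaining 8 must be deranged: !8 = 14833.
Total: 495 × 14833 = 7342335.

7342335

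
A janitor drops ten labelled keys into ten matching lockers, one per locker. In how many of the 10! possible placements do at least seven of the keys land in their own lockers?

Sum C(10,i)·!(10-i) for i = 7..10:
  i=7: C(10,7)·!3 = 120·2 = 240
  i=8: C(10,8)·!2 = 45·1 = 45
  i=9: C(10,9)·!1 = 10·0 = 0
  i=10: C(10,10)·!0 = 1·1 = 1
Total = 286.

286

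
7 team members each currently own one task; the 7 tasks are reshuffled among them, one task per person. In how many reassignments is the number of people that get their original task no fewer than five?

22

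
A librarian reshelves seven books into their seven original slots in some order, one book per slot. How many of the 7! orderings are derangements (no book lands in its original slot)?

1854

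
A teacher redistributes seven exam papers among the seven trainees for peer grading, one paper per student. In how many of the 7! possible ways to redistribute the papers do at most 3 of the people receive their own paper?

# with exactly i fixed is C(7,i)·!(7-i); sum over i=0..3:
  i=0: C(7,0)·!7 = 1·1854 = 1854
  i=1: C(7,1)·!6 = 7·265 = 1855
  i=2: C(7,2)·!5 = 21·44 = 924
  i=3: C(7,3)·!4 = 35·9 = 315
Total = 4948.

4948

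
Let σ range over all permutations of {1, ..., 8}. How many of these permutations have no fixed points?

14833

The number of derangements of 8 is !8 = Σ_{k=0}^{8} (-1)^k·8!/k!
= 8! - 8!/1! + 8!/2! - 8!/3! + 8!/4! - 8!/5! + 8!/6! - 8!/7! + 8!/8!
= 40320 - 40320 + 20160 - 6720 + 1680 - 336 + 56 - 8 + 1
= 14833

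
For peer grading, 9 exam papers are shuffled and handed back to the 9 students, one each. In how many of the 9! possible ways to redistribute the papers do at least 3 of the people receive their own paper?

# with exactly i fixed is C(9,i)·!(9-i); sum over i=3..9:
  i=3: C(9,3)·!6 = 84·265 = 22260
  i=4: C(9,4)·!5 = 126·44 = 5544
  i=5: C(9,5)·!4 = 126·9 = 1134
  i=6: C(9,6)·!3 = 84·2 = 168
  i=7: C(9,7)·!2 = 36·1 = 36
  i=8: C(9,8)·!1 = 9·0 = 0
  i=9: C(9,9)·!0 = 1·1 = 1
Total = 29143.

29143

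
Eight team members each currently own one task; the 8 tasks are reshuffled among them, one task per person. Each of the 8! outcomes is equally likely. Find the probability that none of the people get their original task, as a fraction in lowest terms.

Favorable outcomes: !8 = 14833.
Total outcomes: 8! = 40320.
Probability = 14833/40320 = 2119/5760.

2119/5760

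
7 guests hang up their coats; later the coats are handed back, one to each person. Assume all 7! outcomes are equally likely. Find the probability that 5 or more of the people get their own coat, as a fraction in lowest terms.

11/2520

Favorable outcomes: Σ_{i≥5} C(7,i)·!(7-i) = 21·1 + 7·0 + 1·1 = 22.
Total outcomes: 7! = 5040.
Probability = 22/5040 = 11/2520.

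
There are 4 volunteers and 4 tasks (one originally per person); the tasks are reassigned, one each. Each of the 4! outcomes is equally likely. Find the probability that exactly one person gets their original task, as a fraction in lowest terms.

Favorable outcomes: C(4,1)·!3 = 4·2 = 8.
Total outcomes: 4! = 24.
Probability = 8/24 = 1/3.

1/3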